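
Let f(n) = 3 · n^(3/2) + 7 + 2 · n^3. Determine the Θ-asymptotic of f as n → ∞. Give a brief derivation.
f(n) ∈ Θ(n^3)

Compare the terms by growth order. For large n, n^a · (log n)^b dominates n^a' · (log n)^b' iff a > a', or (a = a' and b > b'). Ranking the 3 terms shows the dominant one is 2 · n^3. Hence f(n) ∈ Θ(n^3).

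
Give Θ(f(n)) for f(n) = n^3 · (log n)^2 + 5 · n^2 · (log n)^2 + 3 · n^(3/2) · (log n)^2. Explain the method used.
f(n) ∈ Θ(n^3 · (log n)^2)

Compare the terms by growth order. For large n, n^a · (log n)^b dominates n^a' · (log n)^b' iff a > a', or (a = a' and b > b'). Ranking the 3 terms shows the dominant one is n^3 · (log n)^2. Hence f(n) ∈ Θ(n^3 · (log n)^2).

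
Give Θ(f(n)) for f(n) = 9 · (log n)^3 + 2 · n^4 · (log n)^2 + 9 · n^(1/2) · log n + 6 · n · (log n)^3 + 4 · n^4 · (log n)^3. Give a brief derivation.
f(n) ∈ Θ(n^4 · (log n)^3)

Compare the terms by growth order. For large n, n^a · (log n)^b dominates n^a' · (log n)^b' iff a > a', or (a = a' and b > b'). Ranking the 5 terms shows the dominant one is 4 · n^4 · (log n)^3. Hence f(n) ∈ Θ(n^4 · (log n)^3).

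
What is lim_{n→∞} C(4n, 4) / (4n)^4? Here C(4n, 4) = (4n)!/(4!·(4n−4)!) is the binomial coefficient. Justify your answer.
lim = 1/4! = 1/24

With N = 4n → ∞: C(N, 4) / N^4 = [N(N−1)…(N−3)] / (4! · N^4) = (1/4!) · 1 · (1 − 1/(4n)) · (1 − 2/(4n)) · (1 − 3/(4n)). Each factor → 1 as N → ∞, so the limit is 1/4! = 1/24.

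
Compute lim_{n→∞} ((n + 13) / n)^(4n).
lim = e^52

Rewrite as (1 + 13/n)^(4n). By the standard limit (1 + x/n)^n → e^x, we have (1 + 13/n)^n → e^13, and raising to the 4th power gives e^52.
More precisely, ln[(1 + 13/n)^(4n)] = 4n · ln(1 + 13/n) = 4n · (13/n + O(1/n^2)) = 52 + O(1/n) → 52.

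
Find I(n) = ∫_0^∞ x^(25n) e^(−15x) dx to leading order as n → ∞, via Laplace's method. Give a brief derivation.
I(n) ~ (sqrt(2π·25n) / 15) · (25n/(15e))^(25n)

Write the integrand as exp(25n ln x − 15x) and set f(x) = 25n ln x − 15x. Then f'(x) = 25n/x − 15 = 0 at x* = 25n/15, and f''(x*) = −25n/x*^2 = −15^2/(25n). Laplace's method (interior maximum) gives
  I(n) ~ e^(f(x*)) · sqrt(2π / |f''(x*)|)
        = exp(25n ln(25n/15) − 25n) · sqrt(2π · 25n / 15^2)
        = (25n/15)^(25n) e^(−25n) · sqrt(2π·25n) / 15
        = (sqrt(2π·25n) / 15) · (25n/(15e))^(25n).
This matches Γ(25n+1)/15^(25n+1) with Stirling applied to Γ.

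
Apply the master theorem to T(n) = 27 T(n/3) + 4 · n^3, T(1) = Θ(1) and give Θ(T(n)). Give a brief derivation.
T(n) = Θ(n^3 log n)

log_3 27 = 3, and f(n) = 4 · n^3 = Θ(n^(log_3 27)). This is Case 2 of the master theorem: T(n) = Θ(f(n) · log n) = Θ(n^3 log n).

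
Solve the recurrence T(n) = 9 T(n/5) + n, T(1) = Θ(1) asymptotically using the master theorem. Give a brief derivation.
T(n) = Θ(n^(log_5 9))

Master theorem: compare f(n) = n to n^(log_5 9) where log_5 9 ≈ 1.365. Since 1 < log_5 9, we have f(n) = O(n^(log_5 9 − ε)) for some ε > 0 — Case 1. Hence T(n) = Θ(n^(log_5 9)).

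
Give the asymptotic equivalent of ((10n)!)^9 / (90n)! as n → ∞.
((10n)!)^9/(90n)! ~ ((2π·10n)^(8/2) / 3) · 9^(−9·10n)  →  0

Write N = 10n. Stirling: N! ~ sqrt(2π N)(N/e)^N and (9N)! ~ sqrt(2π·9N)·(9N/e)^(9N).
  (N!)^9/(9N)! ~ (2π N)^(9/2) (N/e)^(9N) / [sqrt(2π·9N) (9N/e)^(9N)]
     = (2π N)^(9/2) / sqrt(2π·9N) · (N/(9N))^(9N)
     = (2π N)^((9−1)/2) / 3 · 9^(−9N).
Since 9^9 > 1, the factor 9^(−9N) decays exponentially, so the ratio → 0. Substituting N = 10n gives the stated form.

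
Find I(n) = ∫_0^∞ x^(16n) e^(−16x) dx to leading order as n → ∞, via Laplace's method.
I(n) ~ (sqrt(2π·16n) / 16) · (16n/(16e))^(16n)

Write the integrand as exp(16n ln x − 16x) and set f(x) = 16n ln x − 16x. Then f'(x) = 16n/x − 16 = 0 at x* = 16n/16, and f''(x*) = −16n/x*^2 = −16^2/(16n). Laplace's method (interior maximum) gives
  I(n) ~ e^(f(x*)) · sqrt(2π / |f''(x*)|)
        = exp(16n ln(16n/16) − 16n) · sqrt(2π · 16n / 16^2)
        = (16n/16)^(16n) e^(−16n) · sqrt(2π·16n) / 16
        = (sqrt(2π·16n) / 16) · (16n/(16e))^(16n).
This matches Γ(16n+1)/16^(16n+1) with Stirling applied to Γ.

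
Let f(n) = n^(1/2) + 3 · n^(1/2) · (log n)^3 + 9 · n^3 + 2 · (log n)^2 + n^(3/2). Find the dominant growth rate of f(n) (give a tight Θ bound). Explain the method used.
f(n) ∈ Θ(n^3)

Compare the terms by growth order. For large n, n^a · (log n)^b dominates n^a' · (log n)^b' iff a > a', or (a = a' and b > b'). Ranking the 5 terms shows the dominant one is 9 · n^3. Hence f(n) ∈ Θ(n^3).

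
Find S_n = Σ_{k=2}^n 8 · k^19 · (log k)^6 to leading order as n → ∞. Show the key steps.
S_n ~ 2 · n^20 · (log n)^6 / 5

By integral comparison, S_n = ∫_1^n 8 · x^19 · (log x)^6 dx + O(n^19 · (log n)^6). For the integral, the leading term of ∫_1^n x^19 (log x)^6 dx is n^20/20 · (log n)^6 (by repeated integration by parts; each step lowers the log-exponent and produces a relatively O(1/log n) correction). Hence S_n ~ 2 · n^20 · (log n)^6 / 5.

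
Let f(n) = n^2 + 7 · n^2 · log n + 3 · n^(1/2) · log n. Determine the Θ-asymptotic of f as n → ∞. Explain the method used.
f(n) ∈ Θ(n^2 · log n)

Compare the terms by growth order. For large n, n^a · (log n)^b dominates n^a' · (log n)^b' iff a > a', or (a = a' and b > b'). Ranking the 3 terms shows the dominant one is 7 · n^2 · log n. Hence f(n) ∈ Θ(n^2 · log n).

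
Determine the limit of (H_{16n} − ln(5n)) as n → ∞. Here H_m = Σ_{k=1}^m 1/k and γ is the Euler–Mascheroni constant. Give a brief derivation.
lim = ln(16/5) + γ

By Euler-Maclaurin, H_m = ln m + γ + O(1/m). So
  H_{16n} − ln(5n) = ln(16n) + γ − ln(5n) + O(1/n)
                       = ln(16/5) + γ + O(1/n).
Hence the limit is ln(16/5) + γ.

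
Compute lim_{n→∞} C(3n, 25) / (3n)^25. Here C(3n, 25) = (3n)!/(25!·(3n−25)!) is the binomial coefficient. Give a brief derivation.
lim = 1/25! = 1/15511210043330985984000000

With N = 3n → ∞: C(N, 25) / N^25 = [N(N−1)…(N−24)] / (25! · N^25) = (1/25!) · 1 · (1 − 1/(3n)) · … · (1 − 24/(3n)). Each factor → 1 as N → ∞, so the limit is 1/25! = 1/15511210043330985984000000.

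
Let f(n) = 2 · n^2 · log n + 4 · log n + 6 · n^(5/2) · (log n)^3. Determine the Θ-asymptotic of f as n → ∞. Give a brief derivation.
f(n) ∈ Θ(n^(5/2) · (log n)^3)

Compare the terms by growth order. For large n, n^a · (log n)^b dominates n^a' · (log n)^b' iff a > a', or (a = a' and b > b'). Ranking the 3 terms shows the dominant one is 6 · n^(5/2) · (log n)^3. Hence f(n) ∈ Θ(n^(5/2) · (log n)^3).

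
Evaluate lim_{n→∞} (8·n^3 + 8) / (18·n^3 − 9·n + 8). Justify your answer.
lim = 8/18 = 4/9

For large n the leading n^3 terms dominate both numerator and denominator. Dividing top and bottom by n^3, every other term tends to 0, leaving 8/18 = 4/9.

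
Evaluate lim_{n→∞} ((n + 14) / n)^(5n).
lim = e^70

Rewrite as (1 + 14/n)^(5n). By the standard limit (1 + x/n)^n → e^x, we have (1 + 14/n)^n → e^14, and raising to the 5th power gives e^70.
More precisely, ln[(1 + 14/n)^(5n)] = 5n · ln(1 + 14/n) = 5n · (14/n + O(1/n^2)) = 70 + O(1/n) → 70.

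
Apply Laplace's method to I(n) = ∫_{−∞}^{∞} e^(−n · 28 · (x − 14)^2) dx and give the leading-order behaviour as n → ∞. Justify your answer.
I(n) = sqrt(π/(28n))

Here φ(x) = 28 · (x − 14)^2 has its unique minimum at x* = 14 with φ(x*) = 0 and φ''(x*) = 56. Laplace's method gives
  I(n) ~ e^(−n φ(x*)) · sqrt(2π / (n · φ''(x*))) = sqrt(2π / (56n)) = sqrt(π/(28n)).
This is exact: substituting u = (x − 14)·sqrt(28n) gives I(n) = (1/sqrt(28n)) ∫_{−∞}^{∞} e^(−u^2) du = sqrt(π/(28n)).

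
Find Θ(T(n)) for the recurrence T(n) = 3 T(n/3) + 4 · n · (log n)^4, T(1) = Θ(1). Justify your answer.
T(n) = Θ(n · (log n)^5)

Here log_3 3 = 1 and f(n) = 4 · n · (log n)^4 = Θ(n^(log_3 3) · (log n)^4). This is the extended Case 2 of the master theorem (f matches the critical exponent up to log factors), giving T(n) = Θ(n^(log_3 3) · (log n)^(4+1)) = Θ(n · (log n)^5).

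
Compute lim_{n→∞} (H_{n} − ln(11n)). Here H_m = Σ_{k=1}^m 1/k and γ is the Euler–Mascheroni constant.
lim = −ln 11 + γ

By Euler-Maclaurin, H_m = ln m + γ + O(1/m). So
  H_{n} − ln(11n) = ln(n) + γ − ln(11n) + O(1/n)
                       = ln(1/11) + γ + O(1/n).
Hence the limit is ln(1/11) + γ.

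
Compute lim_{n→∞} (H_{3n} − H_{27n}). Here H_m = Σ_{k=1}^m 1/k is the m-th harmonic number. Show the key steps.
lim = ln(3/27) = −ln 9

Euler-Maclaurin gives H_m = ln m + γ + 1/(2m) + O(1/m^2). The γ and O(1/m) terms cancel in the difference:
  H_{3n} − H_{27n} = ln(3n) − ln(27n) + O(1/n) = ln(3/27) + O(1/n).
Hence the limit is ln(3/27) = −ln 9.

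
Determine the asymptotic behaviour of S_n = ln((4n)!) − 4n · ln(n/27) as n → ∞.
S_n ~ 4n · (ln 108 − 1) + O(ln n)

Stirling: ln((4n)!) = 4n ln(4n) − 4n + O(ln n).
  S_n = 4n ln(4n) − 4n − 4n ln(n/27) + O(ln n)
      = 4n ln(4n) − 4n ln n + 4n ln 27 − 4n + O(ln n)
      = 4n ln 4 + 4n ln 27 − 4n + O(ln n)
      = 4n (ln 108 − 1) + O(ln n).
Numerically ln(108) − 1 ≈ 3.6821.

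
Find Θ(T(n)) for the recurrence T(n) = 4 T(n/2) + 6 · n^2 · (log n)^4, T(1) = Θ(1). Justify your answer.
T(n) = Θ(n^2 · (log n)^5)

Here log_2 4 = 2 and f(n) = 6 · n^2 · (log n)^4 = Θ(n^(log_2 4) · (log n)^4). This is the extended Case 2 of the master theorem (f matches the critical exponent up to log factors), giving T(n) = Θ(n^(log_2 4) · (log n)^(4+1)) = Θ(n^2 · (log n)^5).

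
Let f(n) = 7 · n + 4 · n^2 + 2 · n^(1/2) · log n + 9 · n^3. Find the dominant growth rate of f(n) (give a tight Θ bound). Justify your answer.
f(n) ∈ Θ(n^3)

Compare the terms by growth order. For large n, n^a · (log n)^b dominates n^a' · (log n)^b' iff a > a', or (a = a' and b > b'). Ranking the 4 terms shows the dominant one is 9 · n^3. Hence f(n) ∈ Θ(n^3).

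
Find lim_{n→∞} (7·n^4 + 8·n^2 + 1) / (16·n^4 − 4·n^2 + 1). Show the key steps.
lim = 7/16

For large n the leading n^4 terms dominate both numerator and denominator. Dividing top and bottom by n^4, every other term tends to 0, leaving 7/16.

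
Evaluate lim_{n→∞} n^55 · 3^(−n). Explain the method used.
lim = 0

Exponentials with base > 1 dominate every fixed polynomial: for any fixed c, n^c / 3^n → 0 as n → ∞ (e.g. by the ratio test, or by writing 3^n = e^(n ln 3) and noting e^(n ln 3) / n^c → ∞). Hence n^55 · 3^(−n) = n^55 / 3^n → 0.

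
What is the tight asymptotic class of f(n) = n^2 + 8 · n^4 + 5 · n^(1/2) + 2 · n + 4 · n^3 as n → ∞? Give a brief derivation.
f(n) ∈ Θ(n^4)

Compare the terms by growth order. For large n, n^a · (log n)^b dominates n^a' · (log n)^b' iff a > a', or (a = a' and b > b'). Ranking the 5 terms shows the dominant one is 8 · n^4. Hence f(n) ∈ Θ(n^4).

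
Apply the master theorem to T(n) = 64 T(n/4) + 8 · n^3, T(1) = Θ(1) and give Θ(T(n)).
T(n) = Θ(n^3 log n)

log_4 64 = 3, and f(n) = 8 · n^3 = Θ(n^(log_4 64)). This is Case 2 of the master theorem: T(n) = Θ(f(n) · log n) = Θ(n^3 log n).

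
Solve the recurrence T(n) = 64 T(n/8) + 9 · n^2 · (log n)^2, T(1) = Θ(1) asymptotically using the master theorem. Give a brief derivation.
T(n) = Θ(n^2 · (log n)^3)

Here log_8 64 = 2 and f(n) = 9 · n^2 · (log n)^2 = Θ(n^(log_8 64) · (log n)^2). This is the extended Case 2 of the master theorem (f matches the critical exponent up to log factors), giving T(n) = Θ(n^(log_8 64) · (log n)^(2+1)) = Θ(n^2 · (log n)^3).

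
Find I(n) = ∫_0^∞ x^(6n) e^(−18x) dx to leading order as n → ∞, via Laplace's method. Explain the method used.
I(n) ~ (sqrt(2π·6n) / 18) · (6n/(18e))^(6n)

Write the integrand as exp(6n ln x − 18x) and set f(x) = 6n ln x − 18x. Then f'(x) = 6n/x − 18 = 0 at x* = 6n/18, and f''(x*) = −6n/x*^2 = −18^2/(6n). Laplace's method (interior maximum) gives
  I(n) ~ e^(f(x*)) · sqrt(2π / |f''(x*)|)
        = exp(6n ln(6n/18) − 6n) · sqrt(2π · 6n / 18^2)
        = (6n/18)^(6n) e^(−6n) · sqrt(2π·6n) / 18
        = (sqrt(2π·6n) / 18) · (6n/(18e))^(6n).
This matches Γ(6n+1)/18^(6n+1) with Stirling applied to Γ.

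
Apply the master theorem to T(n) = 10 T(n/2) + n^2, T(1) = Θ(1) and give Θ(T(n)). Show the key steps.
T(n) = Θ(n^(log_2 10))

Master theorem: compare f(n) = n^2 to n^(log_2 10) where log_2 10 ≈ 3.322. Since 2 < log_2 10, we have f(n) = O(n^(log_2 10 − ε)) for some ε > 0 — Case 1. Hence T(n) = Θ(n^(log_2 10)).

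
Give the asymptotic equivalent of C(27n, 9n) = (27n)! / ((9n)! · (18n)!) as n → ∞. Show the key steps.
C(27n, 9n) ~ (27/4)^(9n) · sqrt(3/(4π·9n))

Write N = 9n. Apply Stirling to each factorial:
  (3N)! ~ sqrt(2π·3N) · (3N/e)^(3N),
  N! ~ sqrt(2π N) · (N/e)^N,
  (2N)! ~ sqrt(2π·2N) · (2N/e)^(2N).
The exponential factors combine to (3N)^(3N) / (N^N · (2N)^(2N)) = 3^(3N)/2^(2N) = (3^3/2^2)^N = (27/4)^N.
The square-root prefactors combine to sqrt(2π·3N) / (sqrt(2π N)·sqrt(2π·2N)) = sqrt(3 / (2π·2·N)) = sqrt(3/(4π·9n)).
Substituting N = 9n: C(27n, 9n) ~ (27/4)^(9n) · sqrt(3/(4π·9n)).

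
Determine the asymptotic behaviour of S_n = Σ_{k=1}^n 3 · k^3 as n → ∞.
S_n ~ 3 · n^4 / 4

By integral comparison (Euler-Maclaurin), Σ_{k=1}^n 3 · k^3 = 3 · ∫_0^n x^3 dx + O(n^3) = 3 · n^4/4 + O(n^3). (Equivalently, Faulhaber's formula gives the same leading term.)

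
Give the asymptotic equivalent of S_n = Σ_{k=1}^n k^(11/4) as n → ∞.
S_n ~ (4/15) · n^(15/4)

Integral comparison: Σ_{k=1}^n k^(11/4) = ∫_0^n x^(11/4) dx + O(n^(11/4)). The integral is n^(1 + 11/4) / (1 + 11/4) = n^((11+4)/4) / ((11+4)/4) = (4/15) · n^(15/4).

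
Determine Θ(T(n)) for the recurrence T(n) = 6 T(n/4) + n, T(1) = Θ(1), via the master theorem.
T(n) = Θ(n^(log_4 6))

Master theorem: compare f(n) = n to n^(log_4 6) where log_4 6 ≈ 1.292. Since 1 < log_4 6, we have f(n) = O(n^(log_4 6 − ε)) for some ε > 0 — Case 1. Hence T(n) = Θ(n^(log_4 6)).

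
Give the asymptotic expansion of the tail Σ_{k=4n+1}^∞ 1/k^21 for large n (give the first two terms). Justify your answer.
Σ_{k>4n} 1/k^21 = 1/(20 · (4n)^20) − 1/(2 · (4n)^21) + O(1/(4n)^22)

Compare to the integral: ∫_{4n}^∞ x^(−21) dx = [−x^(−20)/20]_{4n}^∞ = 1/((21−1)·(4n)^20). The Euler-Maclaurin correction adds −f(4n)/2 = −1/(2·(4n)^21). Euler-Maclaurin then gives
  Σ_{k>4n} 1/k^21 = ∫_{4n}^∞ dx/x^21 − 1/(2·(4n)^21) + O(1/(4n)^22).
(Equivalently this is ζ(21) − Σ_{k≤4n} 1/k^21.)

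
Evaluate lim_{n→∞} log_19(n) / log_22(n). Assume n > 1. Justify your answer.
lim = ln(22) / ln(19) = log_19(22)

Change of base: log_19(n) = ln n / ln 19 and log_22(n) = ln n / ln 22. The ratio is (ln n / ln 19) · (ln 22 / ln n) = ln 22 / ln 19, a constant independent of n. So the limit is ln 22 / ln 19 = log_19(22).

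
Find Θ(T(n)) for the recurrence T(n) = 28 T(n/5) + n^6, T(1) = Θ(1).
T(n) = Θ(n^6)

log_5 28 ≈ 2.070. f(n) = n^6 dominates n^(log_5 28) since 6 > 2.070, and the regularity condition a·f(n/b) = 28·(n/5)^6 = (28/15625)·n^6 ≤ c·f(n) holds with c = 28/15625 ≈ 0.00179 < 1. So this is Case 3: T(n) = Θ(f(n)) = Θ(n^6).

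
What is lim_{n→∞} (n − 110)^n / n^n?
lim = e^(−110)

Rewrite as (1 − 110/n)^(n). By the standard limit (1 + x/n)^n → e^x, we have (1 − 110/n)^n → e^(−110), and raising to the 1st power gives e^(−110).
More precisely, ln[(1 − 110/n)^(n)] = n · ln(1 − 110/n) = n · (-110/n + O(1/n^2)) = -110 + O(1/n) → -110.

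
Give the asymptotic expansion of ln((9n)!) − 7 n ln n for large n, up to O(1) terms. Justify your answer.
ln((9n)!) − 7 n ln n = 2 n ln n + 9(ln 9 − 1) n + (1/2) ln(2π·9n) + O(1/n)

Stirling: ln((9n)!) = 9n ln(9n) − 9n + (1/2) ln(2π·9n) + O(1/n).
Expand 9n ln(9n) = 9n (ln n + ln 9) = 9n ln n + 9n ln 9.
Subtract 7n ln n: leading term is (9 − 7) n ln n = 2 n ln n. The next term is 9n ln 9 − 9n = 9(ln 9 − 1) n. Then the (1/2) ln(2π·9n) correction.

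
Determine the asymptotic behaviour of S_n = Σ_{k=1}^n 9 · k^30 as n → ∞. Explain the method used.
S_n ~ 9 · n^31 / 31

By integral comparison (Euler-Maclaurin), Σ_{k=1}^n 9 · k^30 = 9 · ∫_0^n x^30 dx + O(n^30) = 9 · n^31/31 + O(n^30). (Equivalently, Faulhaber's formula gives the same leading term.)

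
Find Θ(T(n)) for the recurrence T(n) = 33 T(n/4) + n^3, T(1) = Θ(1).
T(n) = Θ(n^3)

log_4 33 ≈ 2.522. f(n) = n^3 dominates n^(log_4 33) since 3 > 2.522, and the regularity condition a·f(n/b) = 33·(n/4)^3 = (33/64)·n^3 ≤ c·f(n) holds with c = 33/64 ≈ 0.516 < 1. So this is Case 3: T(n) = Θ(f(n)) = Θ(n^3).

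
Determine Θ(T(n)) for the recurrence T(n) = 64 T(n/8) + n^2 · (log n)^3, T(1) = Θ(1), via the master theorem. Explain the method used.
T(n) = Θ(n^2 · (log n)^4)

Here log_8 64 = 2 and f(n) = n^2 · (log n)^3 = Θ(n^(log_8 64) · (log n)^3). This is the extended Case 2 of the master theorem (f matches the critical exponent up to log factors), giving T(n) = Θ(n^(log_8 64) · (log n)^(3+1)) = Θ(n^2 · (log n)^4).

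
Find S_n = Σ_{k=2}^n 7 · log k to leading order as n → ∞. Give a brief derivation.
S_n ~ 7 · (n log n − n)

By integral comparison, S_n = ∫_1^n 7 · log x dx + O(log n). For the integral, ∫ log x dx = n log n − n. Hence S_n ~ 7 · (n log n − n).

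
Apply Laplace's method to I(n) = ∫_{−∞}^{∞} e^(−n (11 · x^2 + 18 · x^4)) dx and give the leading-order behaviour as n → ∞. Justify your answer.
I(n) ~ sqrt(π/(11n))

φ(x) = 11 · x^2 + 18 · x^4 has its unique global minimum at x* = 0 (since φ'(x) = 22x + 72x^3 = 0 only at x = 0 for real x with both coefficients positive, and φ → ∞ as |x| → ∞). At x* = 0, φ(0) = 0 and φ''(0) = 22. Laplace's method then gives
  I(n) ~ sqrt(2π / (n · φ''(0))) · e^(−n φ(0)) = sqrt(2π / (22n)) = sqrt(π/(11n)).
The 18 · x^4 term contributes only at subleading order (an O(1/n) relative correction).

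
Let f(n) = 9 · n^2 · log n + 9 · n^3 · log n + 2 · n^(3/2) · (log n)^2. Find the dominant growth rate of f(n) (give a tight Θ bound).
f(n) ∈ Θ(n^3 · log n)

Compare the terms by growth order. For large n, n^a · (log n)^b dominates n^a' · (log n)^b' iff a > a', or (a = a' and b > b'). Ranking the 3 terms shows the dominant one is 9 · n^3 · log n. Hence f(n) ∈ Θ(n^3 · log n).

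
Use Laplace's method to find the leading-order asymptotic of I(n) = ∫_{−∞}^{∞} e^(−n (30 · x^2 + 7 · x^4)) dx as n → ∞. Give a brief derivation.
I(n) ~ sqrt(π/(30n))

φ(x) = 30 · x^2 + 7 · x^4 has its unique global minimum at x* = 0 (since φ'(x) = 60x + 28x^3 = 0 only at x = 0 for real x with both coefficients positive, and φ → ∞ as |x| → ∞). At x* = 0, φ(0) = 0 and φ''(0) = 60. Laplace's method then gives
  I(n) ~ sqrt(2π / (n · φ''(0))) · e^(−n φ(0)) = sqrt(2π / (60n)) = sqrt(π/(30n)).
The 7 · x^4 term contributes only at subleading order (an O(1/n) relative correction).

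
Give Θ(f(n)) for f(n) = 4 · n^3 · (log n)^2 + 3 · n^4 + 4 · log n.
f(n) ∈ Θ(n^4)

Compare the terms by growth order. For large n, n^a · (log n)^b dominates n^a' · (log n)^b' iff a > a', or (a = a' and b > b'). Ranking the 3 terms shows the dominant one is 3 · n^4. Hence f(n) ∈ Θ(n^4).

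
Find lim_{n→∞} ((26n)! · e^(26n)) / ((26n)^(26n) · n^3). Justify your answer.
lim = 0

Stirling: (26n)! ~ sqrt(2π·26n) · (26n/e)^(26n). Hence
  (26n)! · e^(26n) / (26n)^(26n) ~ sqrt(2π·26n).
Dividing by n^3: sqrt(2π·26n) / n^3 = sqrt(2π·26) · n^((1−6)/2), so the expression behaves like sqrt(2π·26) · n^((1−6)/2) → 0.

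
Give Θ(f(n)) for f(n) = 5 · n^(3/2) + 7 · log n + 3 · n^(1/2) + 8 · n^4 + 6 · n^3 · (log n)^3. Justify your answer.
f(n) ∈ Θ(n^4)

Compare the terms by growth order. For large n, n^a · (log n)^b dominates n^a' · (log n)^b' iff a > a', or (a = a' and b > b'). Ranking the 5 terms shows the dominant one is 8 · n^4. Hence f(n) ∈ Θ(n^4).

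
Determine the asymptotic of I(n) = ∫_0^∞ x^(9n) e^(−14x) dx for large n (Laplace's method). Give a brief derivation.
I(n) ~ (sqrt(2π·9n) / 14) · (9n/(14e))^(9n)

Write the integrand as exp(9n ln x − 14x) and set f(x) = 9n ln x − 14x. Then f'(x) = 9n/x − 14 = 0 at x* = 9n/14, and f''(x*) = −9n/x*^2 = −14^2/(9n). Laplace's method (interior maximum) gives
  I(n) ~ e^(f(x*)) · sqrt(2π / |f''(x*)|)
        = exp(9n ln(9n/14) − 9n) · sqrt(2π · 9n / 14^2)
        = (9n/14)^(9n) e^(−9n) · sqrt(2π·9n) / 14
        = (sqrt(2π·9n) / 14) · (9n/(14e))^(9n).
This matches Γ(9n+1)/14^(9n+1) with Stirling applied to Γ.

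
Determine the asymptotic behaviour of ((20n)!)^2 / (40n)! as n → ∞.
((20n)!)^2/(40n)! ~ ((2π·20n)^(1/2) / sqrt(2)) · 2^(−2·20n)  →  0

Write N = 20n. Stirling: N! ~ sqrt(2π N)(N/e)^N and (2N)! ~ sqrt(2π·2N)·(2N/e)^(2N).
  (N!)^2/(2N)! ~ (2π N)^(2/2) (N/e)^(2N) / [sqrt(2π·2N) (2N/e)^(2N)]
     = (2π N)^(2/2) / sqrt(2π·2N) · (N/(2N))^(2N)
     = (2π N)^((2−1)/2) / sqrt(2) · 2^(−2N).
Since 2^2 > 1, the factor 2^(−2N) decays exponentially, so the ratio → 0. Substituting N = 20n gives the stated form.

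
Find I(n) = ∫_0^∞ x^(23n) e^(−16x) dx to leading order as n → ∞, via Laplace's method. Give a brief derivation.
I(n) ~ (sqrt(2π·23n) / 16) · (23n/(16e))^(23n)

Write the integrand as exp(23n ln x − 16x) and set f(x) = 23n ln x − 16x. Then f'(x) = 23n/x − 16 = 0 at x* = 23n/16, and f''(x*) = −23n/x*^2 = −16^2/(23n). Laplace's method (interior maximum) gives
  I(n) ~ e^(f(x*)) · sqrt(2π / |f''(x*)|)
        = exp(23n ln(23n/16) − 23n) · sqrt(2π · 23n / 16^2)
        = (23n/16)^(23n) e^(−23n) · sqrt(2π·23n) / 16
        = (sqrt(2π·23n) / 16) · (23n/(16e))^(23n).
This matches Γ(23n+1)/16^(23n+1) with Stirling applied to Γ.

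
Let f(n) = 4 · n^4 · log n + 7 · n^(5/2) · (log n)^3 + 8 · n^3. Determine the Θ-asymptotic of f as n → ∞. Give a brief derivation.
f(n) ∈ Θ(n^4 · log n)

Compare the terms by growth order. For large n, n^a · (log n)^b dominates n^a' · (log n)^b' iff a > a', or (a = a' and b > b'). Ranking the 3 terms shows the dominant one is 4 · n^4 · log n. Hence f(n) ∈ Θ(n^4 · log n).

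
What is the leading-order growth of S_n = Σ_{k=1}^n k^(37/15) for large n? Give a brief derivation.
S_n ~ (15/52) · n^(52/15)

Integral comparison: Σ_{k=1}^n k^(37/15) = ∫_0^n x^(37/15) dx + O(n^(37/15)). The integral is n^(1 + 37/15) / (1 + 37/15) = n^((37+15)/15) / ((37+15)/15) = (15/52) · n^(52/15).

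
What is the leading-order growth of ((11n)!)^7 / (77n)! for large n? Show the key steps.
((11n)!)^7/(77n)! ~ ((2π·11n)^(6/2) / sqrt(7)) · 7^(−7·11n)  →  0

Write N = 11n. Stirling: N! ~ sqrt(2π N)(N/e)^N and (7N)! ~ sqrt(2π·7N)·(7N/e)^(7N).
  (N!)^7/(7N)! ~ (2π N)^(7/2) (N/e)^(7N) / [sqrt(2π·7N) (7N/e)^(7N)]
     = (2π N)^(7/2) / sqrt(2π·7N) · (N/(7N))^(7N)
     = (2π N)^((7−1)/2) / sqrt(7) · 7^(−7N).
Since 7^7 > 1, the factor 7^(−7N) decays exponentially, so the ratio → 0. Substituting N = 11n gives the stated form.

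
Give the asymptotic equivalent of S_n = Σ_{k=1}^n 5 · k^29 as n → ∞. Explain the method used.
S_n ~ n^30 / 6

By integral comparison (Euler-Maclaurin), Σ_{k=1}^n 5 · k^29 = 5 · ∫_0^n x^29 dx + O(n^29) = 5 · n^30/30 = n^30 / 6 + O(n^29). (Equivalently, Faulhaber's formula gives the same leading term.)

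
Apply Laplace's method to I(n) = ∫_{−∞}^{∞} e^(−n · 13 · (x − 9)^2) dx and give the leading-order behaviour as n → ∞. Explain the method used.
I(n) = sqrt(π/(13n))

Here φ(x) = 13 · (x − 9)^2 has its unique minimum at x* = 9 with φ(x*) = 0 and φ''(x*) = 26. Laplace's method gives
  I(n) ~ e^(−n φ(x*)) · sqrt(2π / (n · φ''(x*))) = sqrt(2π / (26n)) = sqrt(π/(13n)).
This is exact: substituting u = (x − 9)·sqrt(13n) gives I(n) = (1/sqrt(13n)) ∫_{−∞}^{∞} e^(−u^2) du = sqrt(π/(13n)).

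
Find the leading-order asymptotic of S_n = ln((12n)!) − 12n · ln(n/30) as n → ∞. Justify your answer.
S_n ~ 12n · (ln 360 − 1) + O(ln n)

Stirling: ln((12n)!) = 12n ln(12n) − 12n + O(ln n).
  S_n = 12n ln(12n) − 12n − 12n ln(n/30) + O(ln n)
      = 12n ln(12n) − 12n ln n + 12n ln 30 − 12n + O(ln n)
      = 12n ln 12 + 12n ln 30 − 12n + O(ln n)
      = 12n (ln 360 − 1) + O(ln n).
Numerically ln(360) − 1 ≈ 4.8861.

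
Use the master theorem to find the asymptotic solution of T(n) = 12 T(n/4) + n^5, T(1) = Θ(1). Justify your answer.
T(n) = Θ(n^5)

log_4 12 ≈ 1.792. f(n) = n^5 dominates n^(log_4 12) since 5 > 1.792, and the regularity condition a·f(n/b) = 12·(n/4)^5 = (12/1024)·n^5 ≤ c·f(n) holds with c = 12/1024 ≈ 0.0117 < 1. So this is Case 3: T(n) = Θ(f(n)) = Θ(n^5).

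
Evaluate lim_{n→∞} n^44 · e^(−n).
lim = 0

Exponentials with base > 1 dominate every fixed polynomial: for any fixed c, n^c / e^n → 0 as n → ∞ (e.g. by the ratio test, or since e^n grows faster than any power of n). Hence n^44 · e^(−n) = n^44 / e^n → 0.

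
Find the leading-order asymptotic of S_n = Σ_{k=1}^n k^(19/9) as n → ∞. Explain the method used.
S_n ~ (9/28) · n^(28/9)

Integral comparison: Σ_{k=1}^n k^(19/9) = ∫_0^n x^(19/9) dx + O(n^(19/9)). The integral is n^(1 + 19/9) / (1 + 19/9) = n^((19+9)/9) / ((19+9)/9) = (9/28) · n^(28/9).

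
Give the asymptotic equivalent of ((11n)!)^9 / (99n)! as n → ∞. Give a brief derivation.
((11n)!)^9/(99n)! ~ ((2π·11n)^(8/2) / 3) · 9^(−9·11n)  →  0

Write N = 11n. Stirling: N! ~ sqrt(2π N)(N/e)^N and (9N)! ~ sqrt(2π·9N)·(9N/e)^(9N).
  (N!)^9/(9N)! ~ (2π N)^(9/2) (N/e)^(9N) / [sqrt(2π·9N) (9N/e)^(9N)]
     = (2π N)^(9/2) / sqrt(2π·9N) · (N/(9N))^(9N)
     = (2π N)^((9−1)/2) / 3 · 9^(−9N).
Since 9^9 > 1, the factor 9^(−9N) decays exponentially, so the ratio → 0. Substituting N = 11n gives the stated form.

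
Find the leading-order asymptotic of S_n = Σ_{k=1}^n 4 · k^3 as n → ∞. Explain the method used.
S_n ~ n^4

By integral comparison (Euler-Maclaurin), Σ_{k=1}^n 4 · k^3 = 4 · ∫_0^n x^3 dx + O(n^3) = 4 · n^4/4 = n^4 + O(n^3). (Equivalently, Faulhaber's formula gives the same leading term.)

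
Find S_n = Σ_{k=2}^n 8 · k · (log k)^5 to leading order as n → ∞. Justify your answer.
S_n ~ 4 · n^2 · (log n)^5

By integral comparison, S_n = ∫_1^n 8 · x · (log x)^5 dx + O(n · (log n)^5). For the integral, the leading term of ∫_1^n x^1 (log x)^5 dx is n^2/2 · (log n)^5 (by repeated integration by parts; each step lowers the log-exponent and produces a relatively O(1/log n) correction). Hence S_n ~ 4 · n^2 · (log n)^5.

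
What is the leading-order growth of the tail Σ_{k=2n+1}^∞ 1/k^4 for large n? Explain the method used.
Σ_{k>2n} 1/k^4 ~ 1/(3 · (2n)^3)

Compare to the integral: ∫_{2n}^∞ x^(−4) dx = [−x^(−3)/3]_{2n}^∞ = 1/((4−1)·(2n)^3). Euler-Maclaurin then gives
  Σ_{k>2n} 1/k^4 = ∫_{2n}^∞ dx/x^4 − 1/(2·(2n)^4) + O(1/(2n)^5).
(Equivalently this is ζ(4) − Σ_{k≤2n} 1/k^4.)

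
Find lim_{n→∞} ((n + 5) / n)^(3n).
lim = e^15

Rewrite as (1 + 5/n)^(3n). By the standard limit (1 + x/n)^n → e^x, we have (1 + 5/n)^n → e^5, and raising to the 3rd power gives e^15.
More precisely, ln[(1 + 5/n)^(3n)] = 3n · ln(1 + 5/n) = 3n · (5/n + O(1/n^2)) = 15 + O(1/n) → 15.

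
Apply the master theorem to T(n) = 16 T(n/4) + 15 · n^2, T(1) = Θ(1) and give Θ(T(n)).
T(n) = Θ(n^2 log n)

log_4 16 = 2, and f(n) = 15 · n^2 = Θ(n^(log_4 16)). This is Case 2 of the master theorem: T(n) = Θ(f(n) · log n) = Θ(n^2 log n).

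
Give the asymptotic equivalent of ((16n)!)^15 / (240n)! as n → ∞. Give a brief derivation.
((16n)!)^15/(240n)! ~ ((2π·16n)^(14/2) / sqrt(15)) · 15^(−15·16n)  →  0

Write N = 16n. Stirling: N! ~ sqrt(2π N)(N/e)^N and (15N)! ~ sqrt(2π·15N)·(15N/e)^(15N).
  (N!)^15/(15N)! ~ (2π N)^(15/2) (N/e)^(15N) / [sqrt(2π·15N) (15N/e)^(15N)]
     = (2π N)^(15/2) / sqrt(2π·15N) · (N/(15N))^(15N)
     = (2π N)^((15−1)/2) / sqrt(15) · 15^(−15N).
Since 15^15 > 1, the factor 15^(−15N) decays exponentially, so the ratio → 0. Substituting N = 16n gives the stated form.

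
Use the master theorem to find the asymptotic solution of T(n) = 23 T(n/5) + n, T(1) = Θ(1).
T(n) = Θ(n^(log_5 23))

Master theorem: compare f(n) = n to n^(log_5 23) where log_5 23 ≈ 1.948. Since 1 < log_5 23, we have f(n) = O(n^(log_5 23 − ε)) for some ε > 0 — Case 1. Hence T(n) = Θ(n^(log_5 23)).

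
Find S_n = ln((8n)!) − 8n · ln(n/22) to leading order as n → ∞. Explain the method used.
S_n ~ 8n · (ln 176 − 1) + O(ln n)

Stirling: ln((8n)!) = 8n ln(8n) − 8n + O(ln n).
  S_n = 8n ln(8n) − 8n − 8n ln(n/22) + O(ln n)
      = 8n ln(8n) − 8n ln n + 8n ln 22 − 8n + O(ln n)
      = 8n ln 8 + 8n ln 22 − 8n + O(ln n)
      = 8n (ln 176 − 1) + O(ln n).
Numerically ln(176) − 1 ≈ 4.1705.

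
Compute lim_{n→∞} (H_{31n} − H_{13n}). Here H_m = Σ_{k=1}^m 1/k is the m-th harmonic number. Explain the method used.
lim = ln(31/13)

Euler-Maclaurin gives H_m = ln m + γ + 1/(2m) + O(1/m^2). The γ and O(1/m) terms cancel in the difference:
  H_{31n} − H_{13n} = ln(31n) − ln(13n) + O(1/n) = ln(31/13) + O(1/n).
Hence the limit is ln(31/13).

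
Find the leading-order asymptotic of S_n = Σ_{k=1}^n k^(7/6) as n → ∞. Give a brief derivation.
S_n ~ (6/13) · n^(13/6)

Integral comparison: Σ_{k=1}^n k^(7/6) = ∫_0^n x^(7/6) dx + O(n^(7/6)). The integral is n^(1 + 7/6) / (1 + 7/6) = n^((7+6)/6) / ((7+6)/6) = (6/13) · n^(13/6).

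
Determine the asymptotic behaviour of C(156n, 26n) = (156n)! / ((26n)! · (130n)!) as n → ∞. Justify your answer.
C(156n, 26n) ~ (46656/3125)^(26n) · sqrt(3/(5π·26n))

Write N = 26n. Apply Stirling to each factorial:
  (6N)! ~ sqrt(2π·6N) · (6N/e)^(6N),
  N! ~ sqrt(2π N) · (N/e)^N,
  (5N)! ~ sqrt(2π·5N) · (5N/e)^(5N).
The exponential factors combine to (6N)^(6N) / (N^N · (5N)^(5N)) = 6^(6N)/5^(5N) = (6^6/5^5)^N = (46656/3125)^N.
The square-root prefactors combine to sqrt(2π·6N) / (sqrt(2π N)·sqrt(2π·5N)) = sqrt(6 / (2π·5·N)) = sqrt(3/(5π·26n)).
Substituting N = 26n: C(156n, 26n) ~ (46656/3125)^(26n) · sqrt(3/(5π·26n)).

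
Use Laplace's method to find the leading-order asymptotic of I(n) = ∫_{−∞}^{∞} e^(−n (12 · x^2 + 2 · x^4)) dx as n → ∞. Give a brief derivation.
I(n) ~ sqrt(π/(12n))

φ(x) = 12 · x^2 + 2 · x^4 has its unique global minimum at x* = 0 (since φ'(x) = 24x + 8x^3 = 0 only at x = 0 for real x with both coefficients positive, and φ → ∞ as |x| → ∞). At x* = 0, φ(0) = 0 and φ''(0) = 24. Laplace's method then gives
  I(n) ~ sqrt(2π / (n · φ''(0))) · e^(−n φ(0)) = sqrt(2π / (24n)) = sqrt(π/(12n)).
The 2 · x^4 term contributes only at subleading order (an O(1/n) relative correction).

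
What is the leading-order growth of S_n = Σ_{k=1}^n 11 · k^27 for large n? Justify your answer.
S_n ~ 11 · n^28 / 28

By integral comparison (Euler-Maclaurin), Σ_{k=1}^n 11 · k^27 = 11 · ∫_0^n x^27 dx + O(n^27) = 11 · n^28/28 + O(n^27). (Equivalently, Faulhaber's formula gives the same leading term.)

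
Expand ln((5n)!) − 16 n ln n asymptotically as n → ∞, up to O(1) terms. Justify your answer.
ln((5n)!) − 16 n ln n = −11 n ln n + 5(ln 5 − 1) n + (1/2) ln(2π·5n) + O(1/n)

Stirling: ln((5n)!) = 5n ln(5n) − 5n + (1/2) ln(2π·5n) + O(1/n).
Expand 5n ln(5n) = 5n (ln n + ln 5) = 5n ln n + 5n ln 5.
Subtract 16n ln n: leading term is (5 − 16) n ln n = −11 n ln n. The next term is 5n ln 5 − 5n = 5(ln 5 − 1) n. Then the (1/2) ln(2π·5n) correction.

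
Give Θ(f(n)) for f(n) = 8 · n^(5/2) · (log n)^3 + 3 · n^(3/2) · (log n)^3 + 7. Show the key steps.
f(n) ∈ Θ(n^(5/2) · (log n)^3)

Compare the terms by growth order. For large n, n^a · (log n)^b dominates n^a' · (log n)^b' iff a > a', or (a = a' and b > b'). Ranking the 3 terms shows the dominant one is 8 · n^(5/2) · (log n)^3. Hence f(n) ∈ Θ(n^(5/2) · (log n)^3).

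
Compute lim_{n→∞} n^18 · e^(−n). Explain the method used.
lim = 0

Exponentials with base > 1 dominate every fixed polynomial: for any fixed c, n^c / e^n → 0 as n → ∞ (e.g. by the ratio test, or since e^n grows faster than any power of n). Hence n^18 · e^(−n) = n^18 / e^n → 0.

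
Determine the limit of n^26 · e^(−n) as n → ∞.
lim = 0

Exponentials with base > 1 dominate every fixed polynomial: for any fixed c, n^c / e^n → 0 as n → ∞ (e.g. by the ratio test, or since e^n grows faster than any power of n). Hence n^26 · e^(−n) = n^26 / e^n → 0.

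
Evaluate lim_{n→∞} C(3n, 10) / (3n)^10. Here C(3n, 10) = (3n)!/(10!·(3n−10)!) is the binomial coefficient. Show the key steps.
lim = 1/10! = 1/3628800

With N = 3n → ∞: C(N, 10) / N^10 = [N(N−1)…(N−9)] / (10! · N^10) = (1/10!) · 1 · (1 − 1/(3n)) · … · (1 − 9/(3n)). Each factor → 1 as N → ∞, so the limit is 1/10! = 1/3628800.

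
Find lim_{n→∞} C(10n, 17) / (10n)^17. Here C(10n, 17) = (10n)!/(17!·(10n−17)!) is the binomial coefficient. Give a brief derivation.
lim = 1/17! = 1/355687428096000

With N = 10n → ∞: C(N, 17) / N^17 = [N(N−1)…(N−16)] / (17! · N^17) = (1/17!) · 1 · (1 − 1/(10n)) · … · (1 − 16/(10n)). Each factor → 1 as N → ∞, so the limit is 1/17! = 1/355687428096000.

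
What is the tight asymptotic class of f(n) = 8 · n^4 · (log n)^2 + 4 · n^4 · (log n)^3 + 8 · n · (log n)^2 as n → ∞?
f(n) ∈ Θ(n^4 · (log n)^3)

Compare the terms by growth order. For large n, n^a · (log n)^b dominates n^a' · (log n)^b' iff a > a', or (a = a' and b > b'). Ranking the 3 terms shows the dominant one is 4 · n^4 · (log n)^3. Hence f(n) ∈ Θ(n^4 · (log n)^3).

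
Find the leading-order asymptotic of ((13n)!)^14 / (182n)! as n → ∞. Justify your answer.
((13n)!)^14/(182n)! ~ ((2π·13n)^(13/2) / sqrt(14)) · 14^(−14·13n)  →  0

Write N = 13n. Stirling: N! ~ sqrt(2π N)(N/e)^N and (14N)! ~ sqrt(2π·14N)·(14N/e)^(14N).
  (N!)^14/(14N)! ~ (2π N)^(14/2) (N/e)^(14N) / [sqrt(2π·14N) (14N/e)^(14N)]
     = (2π N)^(14/2) / sqrt(2π·14N) · (N/(14N))^(14N)
     = (2π N)^((14−1)/2) / sqrt(14) · 14^(−14N).
Since 14^14 > 1, the factor 14^(−14N) decays exponentially, so the ratio → 0. Substituting N = 13n gives the stated form.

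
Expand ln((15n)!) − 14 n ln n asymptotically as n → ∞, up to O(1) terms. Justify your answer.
ln((15n)!) − 14 n ln n = n ln n + 15(ln 15 − 1) n + (1/2) ln(2π·15n) + O(1/n)

Stirling: ln((15n)!) = 15n ln(15n) − 15n + (1/2) ln(2π·15n) + O(1/n).
Expand 15n ln(15n) = 15n (ln n + ln 15) = 15n ln n + 15n ln 15.
Subtract 14n ln n: leading term is (15 − 14) n ln n = n ln n. The next term is 15n ln 15 − 15n = 15(ln 15 − 1) n. Then the (1/2) ln(2π·15n) correction.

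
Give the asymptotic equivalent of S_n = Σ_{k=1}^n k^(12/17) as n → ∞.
S_n ~ (17/29) · n^(29/17)

Integral comparison: Σ_{k=1}^n k^(12/17) = ∫_0^n x^(12/17) dx + O(n^(12/17)). The integral is n^(1 + 12/17) / (1 + 12/17) = n^((12+17)/17) / ((12+17)/17) = (17/29) · n^(29/17).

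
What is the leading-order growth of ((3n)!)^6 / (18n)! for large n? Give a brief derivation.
((3n)!)^6/(18n)! ~ ((2π·3n)^(5/2) / sqrt(6)) · 6^(−6·3n)  →  0

Write N = 3n. Stirling: N! ~ sqrt(2π N)(N/e)^N and (6N)! ~ sqrt(2π·6N)·(6N/e)^(6N).
  (N!)^6/(6N)! ~ (2π N)^(6/2) (N/e)^(6N) / [sqrt(2π·6N) (6N/e)^(6N)]
     = (2π N)^(6/2) / sqrt(2π·6N) · (N/(6N))^(6N)
     = (2π N)^((6−1)/2) / sqrt(6) · 6^(−6N).
Since 6^6 > 1, the factor 6^(−6N) decays exponentially, so the ratio → 0. Substituting N = 3n gives the stated form.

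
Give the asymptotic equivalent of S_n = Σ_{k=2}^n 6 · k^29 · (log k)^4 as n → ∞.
S_n ~ n^30 · (log n)^4 / 5

By integral comparison, S_n = ∫_1^n 6 · x^29 · (log x)^4 dx + O(n^29 · (log n)^4). For the integral, the leading term of ∫_1^n x^29 (log x)^4 dx is n^30/30 · (log n)^4 (by repeated integration by parts; each step lowers the log-exponent and produces a relatively O(1/log n) correction). Hence S_n ~ n^30 · (log n)^4 / 5.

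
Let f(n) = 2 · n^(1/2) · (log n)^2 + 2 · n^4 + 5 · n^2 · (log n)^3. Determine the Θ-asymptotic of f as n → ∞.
f(n) ∈ Θ(n^4)

Compare the terms by growth order. For large n, n^a · (log n)^b dominates n^a' · (log n)^b' iff a > a', or (a = a' and b > b'). Ranking the 3 terms shows the dominant one is 2 · n^4. Hence f(n) ∈ Θ(n^4).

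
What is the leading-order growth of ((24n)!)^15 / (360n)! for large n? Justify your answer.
((24n)!)^15/(360n)! ~ ((2π·24n)^(14/2) / sqrt(15)) · 15^(−15·24n)  →  0

Write N = 24n. Stirling: N! ~ sqrt(2π N)(N/e)^N and (15N)! ~ sqrt(2π·15N)·(15N/e)^(15N).
  (N!)^15/(15N)! ~ (2π N)^(15/2) (N/e)^(15N) / [sqrt(2π·15N) (15N/e)^(15N)]
     = (2π N)^(15/2) / sqrt(2π·15N) · (N/(15N))^(15N)
     = (2π N)^((15−1)/2) / sqrt(15) · 15^(−15N).
Since 15^15 > 1, the factor 15^(−15N) decays exponentially, so the ratio → 0. Substituting N = 24n gives the stated form.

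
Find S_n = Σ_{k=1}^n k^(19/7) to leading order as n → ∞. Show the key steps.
S_n ~ (7/26) · n^(26/7)

Integral comparison: Σ_{k=1}^n k^(19/7) = ∫_0^n x^(19/7) dx + O(n^(19/7)). The integral is n^(1 + 19/7) / (1 + 19/7) = n^((19+7)/7) / ((19+7)/7) = (7/26) · n^(26/7).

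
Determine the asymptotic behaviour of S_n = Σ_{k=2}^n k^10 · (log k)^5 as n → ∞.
S_n ~ n^11 · (log n)^5 / 11

By integral comparison, S_n = ∫_1^n x^10 · (log x)^5 dx + O(n^10 · (log n)^5). For the integral, the leading term of ∫_1^n x^10 (log x)^5 dx is n^11/11 · (log n)^5 (by repeated integration by parts; each step lowers the log-exponent and produces a relatively O(1/log n) correction). Hence S_n ~ n^11 · (log n)^5 / 11.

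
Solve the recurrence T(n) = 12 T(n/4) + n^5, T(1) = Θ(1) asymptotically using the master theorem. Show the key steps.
T(n) = Θ(n^5)

log_4 12 ≈ 1.792. f(n) = n^5 dominates n^(log_4 12) since 5 > 1.792, and the regularity condition a·f(n/b) = 12·(n/4)^5 = (12/1024)·n^5 ≤ c·f(n) holds with c = 12/1024 ≈ 0.0117 < 1. So this is Case 3: T(n) = Θ(f(n)) = Θ(n^5).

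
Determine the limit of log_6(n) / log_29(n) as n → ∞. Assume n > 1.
lim = ln(29) / ln(6) = log_6(29)

Change of base: log_6(n) = ln n / ln 6 and log_29(n) = ln n / ln 29. The ratio is (ln n / ln 6) · (ln 29 / ln n) = ln 29 / ln 6, a constant independent of n. So the limit is ln 29 / ln 6 = log_6(29).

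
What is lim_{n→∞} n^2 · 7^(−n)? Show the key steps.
lim = 0

Exponentials with base > 1 dominate every fixed polynomial: for any fixed c, n^c / 7^n → 0 as n → ∞ (e.g. by the ratio test, or by writing 7^n = e^(n ln 7) and noting e^(n ln 7) / n^c → ∞). Hence n^2 · 7^(−n) = n^2 / 7^n → 0.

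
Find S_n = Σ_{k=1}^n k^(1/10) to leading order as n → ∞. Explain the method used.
S_n ~ (10/11) · n^(11/10)

Integral comparison: Σ_{k=1}^n k^(1/10) = ∫_0^n x^(1/10) dx + O(n^(1/10)). The integral is n^(1 + 1/10) / (1 + 1/10) = n^((1+10)/10) / ((1+10)/10) = (10/11) · n^(11/10).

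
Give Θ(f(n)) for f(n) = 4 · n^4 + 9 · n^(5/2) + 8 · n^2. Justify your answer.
f(n) ∈ Θ(n^4)

Compare the terms by growth order. For large n, n^a · (log n)^b dominates n^a' · (log n)^b' iff a > a', or (a = a' and b > b'). Ranking the 3 terms shows the dominant one is 4 · n^4. Hence f(n) ∈ Θ(n^4).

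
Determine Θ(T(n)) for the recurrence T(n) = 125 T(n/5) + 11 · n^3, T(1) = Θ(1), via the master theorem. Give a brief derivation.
T(n) = Θ(n^3 log n)

log_5 125 = 3, and f(n) = 11 · n^3 = Θ(n^(log_5 125)). This is Case 2 of the master theorem: T(n) = Θ(f(n) · log n) = Θ(n^3 log n).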